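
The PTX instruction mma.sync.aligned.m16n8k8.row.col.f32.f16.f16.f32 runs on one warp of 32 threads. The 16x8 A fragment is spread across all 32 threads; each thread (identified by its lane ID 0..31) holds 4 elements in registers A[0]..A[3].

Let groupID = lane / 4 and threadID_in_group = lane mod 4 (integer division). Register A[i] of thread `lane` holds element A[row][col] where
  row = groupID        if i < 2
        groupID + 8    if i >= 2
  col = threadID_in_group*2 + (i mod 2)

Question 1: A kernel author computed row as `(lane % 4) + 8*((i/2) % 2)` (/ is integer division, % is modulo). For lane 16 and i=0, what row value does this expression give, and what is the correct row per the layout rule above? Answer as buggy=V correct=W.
`(lane % 4) + 8*((i/2) % 2)`[16,0]=>0
lane 16: grp=4 (16/4), tig=0 (16%4)
i=0: r=4+0=4, c=0*2+0=0
row: 0 vs 4

buggy=0 correct=4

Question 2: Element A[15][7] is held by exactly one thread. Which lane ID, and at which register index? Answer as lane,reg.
31,3

r=15⇒gr=7,Rb=1  c=7⇒th=3,odd=1
L=7*4+3=31  i=1*2+1=3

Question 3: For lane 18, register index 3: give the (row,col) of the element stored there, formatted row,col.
12,5

18: gid=4,tid=2
[3] (4+8,2*2+1) = (12,5)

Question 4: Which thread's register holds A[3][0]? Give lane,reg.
r=3⇒gr=3,Rb=0  c=0⇒th=0,odd=0
L=3*4+0=12  i=0*2+0=0

12,0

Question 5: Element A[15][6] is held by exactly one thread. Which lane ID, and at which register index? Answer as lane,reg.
r=15→G=7,rhi=1  c=6→T=3,p=0
L=7*4+3=31  i=1*2+0=2

31,2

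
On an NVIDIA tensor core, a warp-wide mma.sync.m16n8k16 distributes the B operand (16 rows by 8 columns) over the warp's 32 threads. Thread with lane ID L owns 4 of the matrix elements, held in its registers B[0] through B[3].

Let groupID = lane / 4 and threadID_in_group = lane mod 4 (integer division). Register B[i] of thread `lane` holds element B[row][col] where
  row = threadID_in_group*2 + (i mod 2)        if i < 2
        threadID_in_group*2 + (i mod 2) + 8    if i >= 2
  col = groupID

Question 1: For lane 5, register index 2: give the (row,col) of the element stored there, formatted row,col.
10,1

5: grp=1,tig=1
[2] (1*2+0+8,1) = (10,1)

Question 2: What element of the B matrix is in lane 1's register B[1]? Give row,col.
lane 1: gr=0 (1/4), th=1 (1%4)
i=1: r=1*2+1+0=3, c=gr=0

3,0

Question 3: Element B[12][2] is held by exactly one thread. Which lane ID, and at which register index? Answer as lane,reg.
c=2->g=2  r=12->rb=1,t=2,b0=0
L=2*4+2=10  i=1*2+0=2

10,2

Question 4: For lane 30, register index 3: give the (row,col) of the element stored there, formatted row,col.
13,7

30: g=7,t=2
[3] (2*2+1+8,7) = (13,7)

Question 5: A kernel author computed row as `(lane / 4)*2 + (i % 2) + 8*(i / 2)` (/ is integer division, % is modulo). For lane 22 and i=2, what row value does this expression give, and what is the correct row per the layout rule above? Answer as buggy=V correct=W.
buggy=18 correct=12

`(lane / 4)*2 + (i % 2) + 8*(i / 2)`[22,2]->18
lane 22: gid=5 (22/4), tid=2 (22%4)
i=2: r=2*2+0+8=12, c=gid=5
row: 18 vs 12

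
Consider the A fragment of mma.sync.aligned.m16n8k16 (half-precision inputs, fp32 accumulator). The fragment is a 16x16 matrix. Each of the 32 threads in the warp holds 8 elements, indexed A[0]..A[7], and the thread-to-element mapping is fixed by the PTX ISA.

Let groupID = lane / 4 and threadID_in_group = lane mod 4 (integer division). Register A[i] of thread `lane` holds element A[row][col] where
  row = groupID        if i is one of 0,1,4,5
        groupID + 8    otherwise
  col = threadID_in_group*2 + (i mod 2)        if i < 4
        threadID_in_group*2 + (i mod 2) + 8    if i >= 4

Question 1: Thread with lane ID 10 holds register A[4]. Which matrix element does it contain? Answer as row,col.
lane 10->10/4=2, 10 mod 4=2
i=4  r:2+0->2  c:2·2+0+8->12

2,12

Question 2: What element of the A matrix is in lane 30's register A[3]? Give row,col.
lane 30->30/4=7, 30 mod 4=2
i=3  r:7+8->15  c:2·2+1+0->5

15,5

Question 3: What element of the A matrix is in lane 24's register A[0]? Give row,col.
L=24->g=24>>2=6, t=24&3=0
[0]->row 6+0=6  col 0·2+0+0=0

6,0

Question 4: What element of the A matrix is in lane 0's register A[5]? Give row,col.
0,9

lane 0: g=0 (0/4), t=0 (0%4)
i=5: r=0+0=0, c=0*2+1+8=9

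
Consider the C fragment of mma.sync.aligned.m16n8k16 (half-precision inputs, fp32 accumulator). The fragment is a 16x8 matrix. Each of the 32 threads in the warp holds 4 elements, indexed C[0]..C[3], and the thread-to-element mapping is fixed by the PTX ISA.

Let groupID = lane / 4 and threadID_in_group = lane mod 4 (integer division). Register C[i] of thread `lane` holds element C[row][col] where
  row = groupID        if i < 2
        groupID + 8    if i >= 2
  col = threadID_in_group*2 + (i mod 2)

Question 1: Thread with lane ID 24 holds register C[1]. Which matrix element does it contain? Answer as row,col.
6,1

lane 24: gr=6 (24/4), th=0 (24%4)
i=1: r=6+0=6, c=0*2+1=1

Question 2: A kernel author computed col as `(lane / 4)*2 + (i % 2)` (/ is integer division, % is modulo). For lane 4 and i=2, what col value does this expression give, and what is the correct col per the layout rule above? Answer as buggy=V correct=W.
`(lane / 4)*2 + (i % 2)`[4,2]->2
lane 4->4/4=1, 4 mod 4=0
i=2  r:1+8->9  c:2·0+0->0
col: 2 vs 0

buggy=2 correct=0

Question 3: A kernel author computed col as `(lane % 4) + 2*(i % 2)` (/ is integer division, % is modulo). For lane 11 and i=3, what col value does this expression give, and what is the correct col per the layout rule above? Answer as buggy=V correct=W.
buggy=5 correct=7

`(lane % 4) + 2*(i % 2)`[11,3]→5
11: G=2,T=3
[3] (2+8,3*2+1) = (10,7)
col: 5 vs 7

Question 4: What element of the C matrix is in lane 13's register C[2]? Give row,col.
lane 13→13/4=3, 13 mod 4=1
i=2  r:3+8→11  c:2·1+0→2

11,2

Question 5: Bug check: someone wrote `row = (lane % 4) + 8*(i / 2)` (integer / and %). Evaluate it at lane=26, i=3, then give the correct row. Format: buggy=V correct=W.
`(lane % 4) + 8*(i / 2)`[26,3]->10
lane 26->26/4=6, 26 mod 4=2
i=3  r:6+8->14  c:2·2+1->5
row: 10 vs 14

buggy=10 correct=14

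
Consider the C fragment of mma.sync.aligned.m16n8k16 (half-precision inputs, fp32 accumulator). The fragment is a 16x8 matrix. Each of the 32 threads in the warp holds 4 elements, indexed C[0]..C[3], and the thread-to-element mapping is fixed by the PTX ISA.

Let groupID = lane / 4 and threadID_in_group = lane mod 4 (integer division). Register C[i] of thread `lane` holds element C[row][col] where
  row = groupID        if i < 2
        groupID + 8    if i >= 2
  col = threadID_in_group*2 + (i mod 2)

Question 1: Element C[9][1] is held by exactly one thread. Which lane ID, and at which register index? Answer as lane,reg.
r:9=>grp=1,rB=1  c:1=>tig=0,lo=1
L=1*4+0=4  i=1*2+1=3

4,3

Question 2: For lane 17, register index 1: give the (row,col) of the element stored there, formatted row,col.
4,3

17: gid=4,tid=1
[1] (4+0,1*2+1) = (4,3)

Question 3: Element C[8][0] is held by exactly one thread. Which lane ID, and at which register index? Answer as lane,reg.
0,2

r:8=>grp=0,rB=1  c:0=>tig=0,lo=0
L=0*4+0=0  i=1*2+0=2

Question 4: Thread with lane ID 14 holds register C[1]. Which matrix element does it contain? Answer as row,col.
3,5

lane 14→14/4=3, 14 mod 4=2
i=1  r:3+0→3  c:2·2+1→5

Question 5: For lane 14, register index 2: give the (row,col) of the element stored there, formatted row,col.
11,4

L=14⇒gr=14>>2=3, th=14&3=2
[2]⇒row 3+8=11  col 2·2+0=4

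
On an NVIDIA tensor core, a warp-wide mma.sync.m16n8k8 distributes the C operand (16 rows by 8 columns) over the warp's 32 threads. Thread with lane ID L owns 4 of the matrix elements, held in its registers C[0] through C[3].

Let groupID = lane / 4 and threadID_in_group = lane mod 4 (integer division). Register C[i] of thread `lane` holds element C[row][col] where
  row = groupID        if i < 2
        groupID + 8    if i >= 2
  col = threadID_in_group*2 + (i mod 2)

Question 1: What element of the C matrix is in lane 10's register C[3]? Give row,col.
lane 10: G=2 (10/4), T=2 (10%4)
i=3: r=2+8=10, c=2*2+1=5

10,5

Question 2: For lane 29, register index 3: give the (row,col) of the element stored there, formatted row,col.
15,3

L=29->g=29>>2=7, t=29&3=1
[3]->row 7+8=15  col 1·2+1=3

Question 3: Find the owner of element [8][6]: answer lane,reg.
3,2

r=8⇒gr=0,Rb=1  c=6⇒th=3,odd=0
L=0*4+3=3  i=1*2+0=2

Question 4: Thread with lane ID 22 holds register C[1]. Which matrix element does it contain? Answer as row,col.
lane 22: G=5 (22/4), T=2 (22%4)
i=1: r=5+0=5, c=2*2+1=5

5,5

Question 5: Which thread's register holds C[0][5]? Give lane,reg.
2,1

r: 0->gid=0,r8=0  c: 5->tid=2,i&1=1
L=0*4+2=2  i=0*2+1=1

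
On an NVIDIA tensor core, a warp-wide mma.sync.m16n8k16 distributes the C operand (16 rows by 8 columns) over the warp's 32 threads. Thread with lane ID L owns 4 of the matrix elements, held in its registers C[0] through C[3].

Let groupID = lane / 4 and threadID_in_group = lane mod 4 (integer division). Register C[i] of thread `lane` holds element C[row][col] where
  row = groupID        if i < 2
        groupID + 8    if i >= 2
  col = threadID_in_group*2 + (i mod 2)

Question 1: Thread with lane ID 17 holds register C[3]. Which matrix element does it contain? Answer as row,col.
lane 17: gid=4 (17/4), tid=1 (17%4)
i=3: r=4+8=12, c=1*2+1=3

12,3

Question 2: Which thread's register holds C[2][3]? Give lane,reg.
9,1

r=2→G=2,rhi=0  c=3→T=1,p=1
L=2*4+1=9  i=0*2+1=1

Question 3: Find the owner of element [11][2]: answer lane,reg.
r=11→G=3,rhi=1  c=2→T=1,p=0
L=3*4+1=13  i=1*2+0=2

13,2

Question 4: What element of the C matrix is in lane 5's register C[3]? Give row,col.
9,3

5: gr=1,th=1
[3] (1+8,1*2+1) = (9,3)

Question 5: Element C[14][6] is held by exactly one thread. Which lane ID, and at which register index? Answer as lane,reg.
r: 14->gid=6,r8=1  c: 6->tid=3,i&1=0
L=6*4+3=27  i=1*2+0=2

27,2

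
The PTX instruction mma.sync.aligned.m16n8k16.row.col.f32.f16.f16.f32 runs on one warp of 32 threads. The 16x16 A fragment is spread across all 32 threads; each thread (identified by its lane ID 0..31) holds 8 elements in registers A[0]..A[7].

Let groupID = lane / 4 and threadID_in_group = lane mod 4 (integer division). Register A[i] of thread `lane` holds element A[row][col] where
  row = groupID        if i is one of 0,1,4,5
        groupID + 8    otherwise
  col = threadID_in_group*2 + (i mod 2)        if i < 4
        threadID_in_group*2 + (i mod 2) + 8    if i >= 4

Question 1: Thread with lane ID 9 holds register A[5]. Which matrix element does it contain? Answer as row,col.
2,11

L=9⇒gr=9>>2=2, th=9&3=1
[5]⇒row 2+0=2  col 1·2+1+8=11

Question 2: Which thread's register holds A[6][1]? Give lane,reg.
24,1

r=6⇒gr=6,Rb=0  c=1⇒Cb=0,th=0,odd=1
L=6*4+0=24  i=0*4+0*2+1=1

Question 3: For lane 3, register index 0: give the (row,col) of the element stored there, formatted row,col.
0,6

lane 3: grp=0 (3/4), tig=3 (3%4)
i=0: r=0+0=0, c=3*2+0+0=6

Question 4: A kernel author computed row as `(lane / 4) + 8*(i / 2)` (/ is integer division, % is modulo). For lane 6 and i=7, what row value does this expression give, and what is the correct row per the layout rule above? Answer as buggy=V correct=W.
`(lane / 4) + 8*(i / 2)`[6,7]->25
lane 6: g=1 (6/4), t=2 (6%4)
i=7: r=1+8=9, c=2*2+1+8=13
row: 25 vs 9

buggy=25 correct=9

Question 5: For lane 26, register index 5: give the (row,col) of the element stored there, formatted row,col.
lane 26: g=6 (26/4), t=2 (26%4)
i=5: r=6+0=6, c=2*2+1+8=13

6,13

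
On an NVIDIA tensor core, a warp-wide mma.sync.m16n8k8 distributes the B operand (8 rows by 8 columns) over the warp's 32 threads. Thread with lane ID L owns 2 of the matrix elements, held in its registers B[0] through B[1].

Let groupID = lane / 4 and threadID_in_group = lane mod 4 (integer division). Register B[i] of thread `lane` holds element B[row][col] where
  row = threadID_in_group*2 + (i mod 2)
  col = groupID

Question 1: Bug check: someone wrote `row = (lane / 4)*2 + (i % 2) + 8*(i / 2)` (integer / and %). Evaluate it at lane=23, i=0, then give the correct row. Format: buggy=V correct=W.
`(lane / 4)*2 + (i % 2) + 8*(i / 2)`[23,0]→10
lane 23→23/4=5, 23 mod 4=3
i=0  r:2·3+0→6  c:5
row: 10 vs 6

buggy=10 correct=6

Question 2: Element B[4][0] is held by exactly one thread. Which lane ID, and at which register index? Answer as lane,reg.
c=0→G=0  r=4→T=2,p=0
L=0*4+2=2  i=0=0

2,0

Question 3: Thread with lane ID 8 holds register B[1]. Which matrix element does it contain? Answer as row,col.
1,2

lane 8: G=2 (8/4), T=0 (8%4)
i=1: r=0*2+1=1, c=G=2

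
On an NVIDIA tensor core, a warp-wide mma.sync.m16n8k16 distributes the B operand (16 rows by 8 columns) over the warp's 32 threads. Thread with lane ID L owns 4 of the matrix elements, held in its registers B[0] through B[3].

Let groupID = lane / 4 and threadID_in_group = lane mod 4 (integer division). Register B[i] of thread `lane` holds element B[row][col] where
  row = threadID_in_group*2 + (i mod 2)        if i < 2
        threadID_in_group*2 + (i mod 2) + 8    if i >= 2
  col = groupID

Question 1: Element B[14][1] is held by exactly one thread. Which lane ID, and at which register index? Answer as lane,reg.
7,2

c:1=>grp=1  r:14=>rB=1,tig=3,lo=0
L=1*4+3=7  i=1*2+0=2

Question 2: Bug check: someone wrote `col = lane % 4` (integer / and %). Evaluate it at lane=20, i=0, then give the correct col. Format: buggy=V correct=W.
`lane % 4`[20,0]=>0
20: grp=5,tig=0
[0] (0*2+0+0,5) = (0,5)
col: 0 vs 5

buggy=0 correct=5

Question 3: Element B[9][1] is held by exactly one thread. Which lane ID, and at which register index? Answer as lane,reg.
4,3

c: 1->gid=1  r: 9->r8=1,tid=0,i&1=1
L=1*4+0=4  i=1*2+1=3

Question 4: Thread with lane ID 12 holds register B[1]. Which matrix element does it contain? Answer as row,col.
lane 12=>12/4=3, 12 mod 4=0
i=1  r:2·0+1+0=>1  c:3

1,3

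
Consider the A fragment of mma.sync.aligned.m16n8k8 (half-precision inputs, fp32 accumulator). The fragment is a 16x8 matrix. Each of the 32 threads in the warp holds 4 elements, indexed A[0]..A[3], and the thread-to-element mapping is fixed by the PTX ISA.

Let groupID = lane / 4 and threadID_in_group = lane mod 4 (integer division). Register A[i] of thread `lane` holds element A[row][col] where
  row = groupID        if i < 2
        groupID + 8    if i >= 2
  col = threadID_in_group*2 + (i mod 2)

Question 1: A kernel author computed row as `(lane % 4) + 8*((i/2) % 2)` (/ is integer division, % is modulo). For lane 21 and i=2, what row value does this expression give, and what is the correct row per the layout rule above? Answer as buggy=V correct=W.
buggy=9 correct=13

`(lane % 4) + 8*((i/2) % 2)`[21,2]->9
lane 21: g=5 (21/4), t=1 (21%4)
i=2: r=5+8=13, c=1*2+0=2
row: 9 vs 13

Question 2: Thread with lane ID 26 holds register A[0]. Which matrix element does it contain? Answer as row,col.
6,4

lane 26: gid=6 (26/4), tid=2 (26%4)
i=0: r=6+0=6, c=2*2+0=4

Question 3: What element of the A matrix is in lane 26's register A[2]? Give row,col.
14,4

26: gr=6,th=2
[2] (6+8,2*2+0) = (14,4)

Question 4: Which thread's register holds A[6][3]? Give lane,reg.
r=6→G=6,rhi=0  c=3→T=1,p=1
L=6*4+1=25  i=0*2+1=1

25,1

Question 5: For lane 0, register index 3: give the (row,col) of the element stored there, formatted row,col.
8,1

L=0→G=0>>2=0, T=0&3=0
[3]→row 0+8=8  col 0·2+1=1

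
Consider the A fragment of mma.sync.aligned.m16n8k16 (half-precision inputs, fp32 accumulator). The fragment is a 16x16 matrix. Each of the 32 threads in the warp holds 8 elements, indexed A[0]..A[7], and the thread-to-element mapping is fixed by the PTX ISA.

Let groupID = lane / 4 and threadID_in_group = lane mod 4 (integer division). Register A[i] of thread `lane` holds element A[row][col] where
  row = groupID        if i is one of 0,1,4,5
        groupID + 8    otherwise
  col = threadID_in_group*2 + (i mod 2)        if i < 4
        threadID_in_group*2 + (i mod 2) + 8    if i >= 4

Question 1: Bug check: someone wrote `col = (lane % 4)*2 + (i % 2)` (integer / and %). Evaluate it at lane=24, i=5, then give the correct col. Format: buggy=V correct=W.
buggy=1 correct=9

`(lane % 4)*2 + (i % 2)`[24,5]→1
L=24→G=24>>2=6, T=24&3=0
[5]→row 6+0=6  col 0·2+1+8=9
col: 1 vs 9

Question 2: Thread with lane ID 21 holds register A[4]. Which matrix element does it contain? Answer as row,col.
5,10

lane 21→21/4=5, 21 mod 4=1
i=4  r:5+0→5  c:2·1+0+8→10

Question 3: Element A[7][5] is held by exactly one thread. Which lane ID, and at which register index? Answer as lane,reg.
r=7→G=7,rhi=0  c=5→chi=0,T=2,p=1
L=7*4+2=30  i=0*4+0*2+1=1

30,1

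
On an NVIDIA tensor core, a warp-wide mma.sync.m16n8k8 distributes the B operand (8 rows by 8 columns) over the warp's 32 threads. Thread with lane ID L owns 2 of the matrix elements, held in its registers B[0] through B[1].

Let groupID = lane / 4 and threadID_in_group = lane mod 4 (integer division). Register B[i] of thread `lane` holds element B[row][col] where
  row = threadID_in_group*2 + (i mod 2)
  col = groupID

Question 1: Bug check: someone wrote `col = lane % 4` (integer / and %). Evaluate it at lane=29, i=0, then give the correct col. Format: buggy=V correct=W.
`lane % 4`[29,0]=>1
lane 29: grp=7 (29/4), tig=1 (29%4)
i=0: r=1*2+0=2, c=grp=7
col: 1 vs 7

buggy=1 correct=7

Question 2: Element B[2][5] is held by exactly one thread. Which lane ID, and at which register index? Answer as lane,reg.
21,0

c=5→G=5  r=2→T=1,p=0
L=5*4+1=21  i=0=0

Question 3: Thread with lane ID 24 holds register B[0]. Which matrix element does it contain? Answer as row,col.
0,6

24: G=6,T=0
[0] (0*2+0,6) = (0,6)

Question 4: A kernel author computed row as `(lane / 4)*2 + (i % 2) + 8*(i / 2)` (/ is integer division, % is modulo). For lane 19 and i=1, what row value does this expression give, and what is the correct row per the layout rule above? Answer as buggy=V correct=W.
buggy=9 correct=7

`(lane / 4)*2 + (i % 2) + 8*(i / 2)`[19,1]=>9
L=19=>grp=19>>2=4, tig=19&3=3
[1]=>row 3·2+1=7  col grp=4
row: 9 vs 7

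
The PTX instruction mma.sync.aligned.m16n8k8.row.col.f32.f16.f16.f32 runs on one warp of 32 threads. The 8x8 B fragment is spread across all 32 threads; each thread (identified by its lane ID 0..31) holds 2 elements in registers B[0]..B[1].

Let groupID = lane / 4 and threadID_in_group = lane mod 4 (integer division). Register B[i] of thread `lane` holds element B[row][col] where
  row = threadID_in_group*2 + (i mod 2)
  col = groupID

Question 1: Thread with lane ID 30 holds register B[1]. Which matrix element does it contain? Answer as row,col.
lane 30: G=7 (30/4), T=2 (30%4)
i=1: r=2*2+1=5, c=G=7

5,7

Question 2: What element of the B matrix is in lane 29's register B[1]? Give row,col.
lane 29: G=7 (29/4), T=1 (29%4)
i=1: r=1*2+1=3, c=G=7

3,7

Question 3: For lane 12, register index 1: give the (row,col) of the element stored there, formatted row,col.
1,3

12: gr=3,th=0
[1] (0*2+1,3) = (1,3)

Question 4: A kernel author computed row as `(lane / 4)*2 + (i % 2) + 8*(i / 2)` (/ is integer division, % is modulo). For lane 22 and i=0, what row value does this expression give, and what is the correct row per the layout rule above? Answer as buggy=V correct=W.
buggy=10 correct=4

`(lane / 4)*2 + (i % 2) + 8*(i / 2)`[22,0]->10
lane 22: gid=5 (22/4), tid=2 (22%4)
i=0: r=2*2+0=4, c=gid=5
row: 10 vs 4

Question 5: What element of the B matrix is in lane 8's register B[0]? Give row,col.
0,2

lane 8=>8/4=2, 8 mod 4=0
i=0  r:2·0+0=>0  c:2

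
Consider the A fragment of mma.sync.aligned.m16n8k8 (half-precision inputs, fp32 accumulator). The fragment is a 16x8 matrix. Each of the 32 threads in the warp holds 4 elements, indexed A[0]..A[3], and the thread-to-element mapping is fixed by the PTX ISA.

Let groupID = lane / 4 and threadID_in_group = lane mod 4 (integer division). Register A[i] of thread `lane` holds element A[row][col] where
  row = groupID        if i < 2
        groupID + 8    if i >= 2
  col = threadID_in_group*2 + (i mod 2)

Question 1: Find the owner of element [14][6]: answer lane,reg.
r=14->g=6,rb=1  c=6->t=3,b0=0
L=6*4+3=27  i=1*2+0=2

27,2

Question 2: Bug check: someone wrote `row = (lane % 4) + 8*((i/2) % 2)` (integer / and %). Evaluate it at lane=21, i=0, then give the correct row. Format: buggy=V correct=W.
`(lane % 4) + 8*((i/2) % 2)`[21,0]->1
21: gid=5,tid=1
[0] (5+0,1*2+0) = (5,2)
row: 1 vs 5

buggy=1 correct=5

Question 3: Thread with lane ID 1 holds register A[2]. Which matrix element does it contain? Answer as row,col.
8,2

lane 1: gr=0 (1/4), th=1 (1%4)
i=2: r=0+8=8, c=1*2+0=2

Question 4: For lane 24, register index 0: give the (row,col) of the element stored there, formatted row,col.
L=24⇒gr=24>>2=6, th=24&3=0
[0]⇒row 6+0=6  col 0·2+0=0

6,0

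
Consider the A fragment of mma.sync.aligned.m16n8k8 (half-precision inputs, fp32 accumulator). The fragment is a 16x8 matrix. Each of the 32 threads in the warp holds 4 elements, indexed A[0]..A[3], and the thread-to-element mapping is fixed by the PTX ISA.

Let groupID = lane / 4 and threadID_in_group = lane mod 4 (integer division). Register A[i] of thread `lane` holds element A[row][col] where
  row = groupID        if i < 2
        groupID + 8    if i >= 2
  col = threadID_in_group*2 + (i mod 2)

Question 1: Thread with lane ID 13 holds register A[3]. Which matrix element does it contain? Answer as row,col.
11,3

lane 13=>13/4=3, 13 mod 4=1
i=3  r:3+8=>11  c:2·1+1=>3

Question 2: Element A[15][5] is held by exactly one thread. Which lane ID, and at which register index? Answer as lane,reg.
30,3

r=15⇒gr=7,Rb=1  c=5⇒th=2,odd=1
L=7*4+2=30  i=1*2+1=3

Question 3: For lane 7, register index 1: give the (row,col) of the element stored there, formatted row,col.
1,7

lane 7=>7/4=1, 7 mod 4=3
i=1  r:1+0=>1  c:2·3+1=>7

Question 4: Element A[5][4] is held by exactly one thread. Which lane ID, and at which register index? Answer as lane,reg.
r=5⇒gr=5,Rb=0  c=4⇒th=2,odd=0
L=5*4+2=22  i=0*2+0=0

22,0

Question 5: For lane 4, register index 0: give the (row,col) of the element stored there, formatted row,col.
1,0

L=4->gid=4>>2=1, tid=4&3=0
[0]->row 1+0=1  col 0·2+0=0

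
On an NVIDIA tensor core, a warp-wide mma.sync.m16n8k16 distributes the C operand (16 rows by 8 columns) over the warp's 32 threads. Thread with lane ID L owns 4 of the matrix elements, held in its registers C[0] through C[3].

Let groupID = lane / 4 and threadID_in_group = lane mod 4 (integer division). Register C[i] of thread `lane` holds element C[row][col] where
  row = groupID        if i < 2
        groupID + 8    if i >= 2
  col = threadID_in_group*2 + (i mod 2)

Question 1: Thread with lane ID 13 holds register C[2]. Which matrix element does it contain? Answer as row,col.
11,2

L=13->g=13>>2=3, t=13&3=1
[2]->row 3+8=11  col 1·2+0=2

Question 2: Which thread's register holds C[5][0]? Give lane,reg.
20,0

r=5→G=5,rhi=0  c=0→T=0,p=0
L=5*4+0=20  i=0*2+0=0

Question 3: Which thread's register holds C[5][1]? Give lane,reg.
r: 5->gid=5,r8=0  c: 1->tid=0,i&1=1
L=5*4+0=20  i=0*2+1=1

20,1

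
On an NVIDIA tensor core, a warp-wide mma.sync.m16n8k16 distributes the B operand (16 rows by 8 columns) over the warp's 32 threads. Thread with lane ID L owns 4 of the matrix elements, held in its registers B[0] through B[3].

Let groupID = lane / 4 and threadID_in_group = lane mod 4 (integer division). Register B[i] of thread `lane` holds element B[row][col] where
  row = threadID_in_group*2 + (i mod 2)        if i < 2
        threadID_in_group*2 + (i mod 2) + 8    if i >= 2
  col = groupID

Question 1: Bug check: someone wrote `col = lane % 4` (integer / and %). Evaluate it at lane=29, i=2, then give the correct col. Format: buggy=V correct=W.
buggy=1 correct=7

`lane % 4`[29,2]->1
lane 29: g=7 (29/4), t=1 (29%4)
i=2: r=1*2+0+8=10, c=g=7
col: 1 vs 7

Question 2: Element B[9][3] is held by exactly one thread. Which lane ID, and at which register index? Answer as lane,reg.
12,3

c:3=>grp=3  r:9=>rB=1,tig=0,lo=1
L=3*4+0=12  i=1*2+1=3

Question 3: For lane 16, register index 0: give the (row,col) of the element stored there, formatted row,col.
lane 16: grp=4 (16/4), tig=0 (16%4)
i=0: r=0*2+0+0=0, c=grp=4

0,4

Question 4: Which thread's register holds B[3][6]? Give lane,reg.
c: 6->gid=6  r: 3->r8=0,tid=1,i&1=1
L=6*4+1=25  i=0*2+1=1

25,1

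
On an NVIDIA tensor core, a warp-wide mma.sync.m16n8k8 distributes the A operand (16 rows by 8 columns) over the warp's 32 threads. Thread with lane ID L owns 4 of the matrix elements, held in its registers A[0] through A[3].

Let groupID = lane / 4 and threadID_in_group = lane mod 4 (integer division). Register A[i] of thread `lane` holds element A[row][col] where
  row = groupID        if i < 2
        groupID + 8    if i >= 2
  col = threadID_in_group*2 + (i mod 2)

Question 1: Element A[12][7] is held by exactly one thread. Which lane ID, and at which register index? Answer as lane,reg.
r: 12->gid=4,r8=1  c: 7->tid=3,i&1=1
L=4*4+3=19  i=1*2+1=3

19,3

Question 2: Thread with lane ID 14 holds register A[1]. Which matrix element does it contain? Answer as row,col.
14: gr=3,th=2
[1] (3+0,2*2+1) = (3,5)

3,5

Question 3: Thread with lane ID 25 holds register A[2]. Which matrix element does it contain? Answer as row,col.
14,2

25: g=6,t=1
[2] (6+8,1*2+0) = (14,2)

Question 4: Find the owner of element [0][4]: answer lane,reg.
r: 0->gid=0,r8=0  c: 4->tid=2,i&1=0
L=0*4+2=2  i=0*2+0=0

2,0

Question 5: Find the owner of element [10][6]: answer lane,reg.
11,2

r=10⇒gr=2,Rb=1  c=6⇒th=3,odd=0
L=2*4+3=11  i=1*2+0=2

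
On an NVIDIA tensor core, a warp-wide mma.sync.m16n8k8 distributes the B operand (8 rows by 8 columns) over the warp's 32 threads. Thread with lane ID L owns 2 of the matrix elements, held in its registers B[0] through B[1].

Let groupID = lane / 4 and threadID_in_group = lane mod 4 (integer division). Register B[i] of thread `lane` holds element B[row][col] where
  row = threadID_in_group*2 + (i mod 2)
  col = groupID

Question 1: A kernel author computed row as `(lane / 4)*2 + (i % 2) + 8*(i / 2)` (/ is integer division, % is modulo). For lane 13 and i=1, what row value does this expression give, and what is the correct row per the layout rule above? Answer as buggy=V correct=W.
buggy=7 correct=3

`(lane / 4)*2 + (i % 2) + 8*(i / 2)`[13,1]=>7
lane 13: grp=3 (13/4), tig=1 (13%4)
i=1: r=1*2+1=3, c=grp=3
row: 7 vs 3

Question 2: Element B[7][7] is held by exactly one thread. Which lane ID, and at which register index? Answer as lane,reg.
31,1

c: 7->gid=7  r: 7->tid=3,i&1=1
L=7*4+3=31  i=1=1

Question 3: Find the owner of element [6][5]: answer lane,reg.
c:5=>grp=5  r:6=>tig=3,lo=0
L=5*4+3=23  i=0=0

23,0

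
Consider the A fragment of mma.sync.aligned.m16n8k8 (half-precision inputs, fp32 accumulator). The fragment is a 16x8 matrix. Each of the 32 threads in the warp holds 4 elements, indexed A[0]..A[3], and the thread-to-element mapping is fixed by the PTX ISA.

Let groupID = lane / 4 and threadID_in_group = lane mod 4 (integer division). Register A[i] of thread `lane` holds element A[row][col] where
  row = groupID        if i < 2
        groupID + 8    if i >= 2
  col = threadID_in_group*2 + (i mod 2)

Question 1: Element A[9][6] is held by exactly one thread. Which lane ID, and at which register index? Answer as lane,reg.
r=9⇒gr=1,Rb=1  c=6⇒th=3,odd=0
L=1*4+3=7  i=1*2+0=2

7,2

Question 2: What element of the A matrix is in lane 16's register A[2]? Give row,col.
12,0

lane 16⇒16/4=4, 16 mod 4=0
i=2  r:4+8⇒12  c:2·0+0⇒0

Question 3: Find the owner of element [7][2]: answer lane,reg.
29,0

r=7⇒gr=7,Rb=0  c=2⇒th=1,odd=0
L=7*4+1=29  i=0*2+0=0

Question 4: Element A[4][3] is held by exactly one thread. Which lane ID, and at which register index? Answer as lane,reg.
17,1

r: 4->gid=4,r8=0  c: 3->tid=1,i&1=1
L=4*4+1=17  i=0*2+1=1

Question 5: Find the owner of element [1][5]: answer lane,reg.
6,1

r=1→G=1,rhi=0  c=5→T=2,p=1
L=1*4+2=6  i=0*2+1=1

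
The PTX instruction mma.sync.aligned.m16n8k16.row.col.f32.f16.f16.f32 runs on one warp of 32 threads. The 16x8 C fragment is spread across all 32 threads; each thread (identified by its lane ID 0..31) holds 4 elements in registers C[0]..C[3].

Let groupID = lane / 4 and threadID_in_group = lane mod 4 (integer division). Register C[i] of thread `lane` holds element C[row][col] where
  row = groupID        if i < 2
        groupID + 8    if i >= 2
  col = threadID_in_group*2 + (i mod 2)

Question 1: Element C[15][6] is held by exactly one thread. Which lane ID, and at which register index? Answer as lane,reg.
r:15=>grp=7,rB=1  c:6=>tig=3,lo=0
L=7*4+3=31  i=1*2+0=2

31,2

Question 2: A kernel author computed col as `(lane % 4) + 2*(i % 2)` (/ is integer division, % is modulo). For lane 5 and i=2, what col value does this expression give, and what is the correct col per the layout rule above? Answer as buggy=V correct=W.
buggy=1 correct=2

`(lane % 4) + 2*(i % 2)`[5,2]→1
lane 5→5/4=1, 5 mod 4=1
i=2  r:1+8→9  c:2·1+0→2
col: 1 vs 2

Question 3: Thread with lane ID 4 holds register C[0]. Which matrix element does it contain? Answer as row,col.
1,0

lane 4: grp=1 (4/4), tig=0 (4%4)
i=0: r=1+0=1, c=0*2+0=0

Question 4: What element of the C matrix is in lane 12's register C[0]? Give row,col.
L=12→G=12>>2=3, T=12&3=0
[0]→row 3+0=3  col 0·2+0=0

3,0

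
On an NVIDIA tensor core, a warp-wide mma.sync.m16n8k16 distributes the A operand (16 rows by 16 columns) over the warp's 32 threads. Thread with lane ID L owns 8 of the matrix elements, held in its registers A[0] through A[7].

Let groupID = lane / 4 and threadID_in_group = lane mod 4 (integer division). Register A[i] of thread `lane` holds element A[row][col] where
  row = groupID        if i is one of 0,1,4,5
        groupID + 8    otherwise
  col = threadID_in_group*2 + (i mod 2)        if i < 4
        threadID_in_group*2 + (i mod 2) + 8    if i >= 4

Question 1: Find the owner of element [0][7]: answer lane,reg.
3,1

r: 0->gid=0,r8=0  c: 7->c8=0,tid=3,i&1=1
L=0*4+3=3  i=0*4+0*2+1=1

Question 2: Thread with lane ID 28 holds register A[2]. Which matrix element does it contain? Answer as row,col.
lane 28=>28/4=7, 28 mod 4=0
i=2  r:7+8=>15  c:2·0+0+0=>0

15,0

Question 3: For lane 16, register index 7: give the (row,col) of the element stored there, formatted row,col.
12,9

lane 16→16/4=4, 16 mod 4=0
i=7  r:4+8→12  c:2·0+1+8→9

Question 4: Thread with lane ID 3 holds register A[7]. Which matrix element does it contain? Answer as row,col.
8,15

lane 3=>3/4=0, 3 mod 4=3
i=7  r:0+8=>8  c:2·3+1+8=>15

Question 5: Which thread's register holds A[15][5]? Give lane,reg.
r=15->g=7,rb=1  c=5->cb=0,t=2,b0=1
L=7*4+2=30  i=0*4+1*2+1=3

30,3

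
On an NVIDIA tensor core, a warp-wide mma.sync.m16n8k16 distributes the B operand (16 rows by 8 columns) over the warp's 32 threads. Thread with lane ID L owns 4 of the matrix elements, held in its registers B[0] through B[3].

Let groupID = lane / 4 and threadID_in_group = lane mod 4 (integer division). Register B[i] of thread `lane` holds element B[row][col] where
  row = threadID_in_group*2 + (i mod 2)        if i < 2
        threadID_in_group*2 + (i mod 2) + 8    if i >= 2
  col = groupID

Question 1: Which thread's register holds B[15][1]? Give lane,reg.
7,3

c=1⇒gr=1  r=15⇒Rb=1,th=3,odd=1
L=1*4+3=7  i=1*2+1=3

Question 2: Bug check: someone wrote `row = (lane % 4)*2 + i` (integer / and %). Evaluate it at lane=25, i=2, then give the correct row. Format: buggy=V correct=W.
`(lane % 4)*2 + i`[25,2]->4
L=25->gid=25>>2=6, tid=25&3=1
[2]->row 1·2+0+8=10  col gid=6
row: 4 vs 10

buggy=4 correct=10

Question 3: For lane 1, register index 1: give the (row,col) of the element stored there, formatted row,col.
1: gid=0,tid=1
[1] (1*2+1+0,0) = (3,0)

3,0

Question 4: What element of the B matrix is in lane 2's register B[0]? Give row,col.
lane 2: g=0 (2/4), t=2 (2%4)
i=0: r=2*2+0+0=4, c=g=0

4,0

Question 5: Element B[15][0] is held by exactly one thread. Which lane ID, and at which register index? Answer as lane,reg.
c=0⇒gr=0  r=15⇒Rb=1,th=3,odd=1
L=0*4+3=3  i=1*2+1=3

3,3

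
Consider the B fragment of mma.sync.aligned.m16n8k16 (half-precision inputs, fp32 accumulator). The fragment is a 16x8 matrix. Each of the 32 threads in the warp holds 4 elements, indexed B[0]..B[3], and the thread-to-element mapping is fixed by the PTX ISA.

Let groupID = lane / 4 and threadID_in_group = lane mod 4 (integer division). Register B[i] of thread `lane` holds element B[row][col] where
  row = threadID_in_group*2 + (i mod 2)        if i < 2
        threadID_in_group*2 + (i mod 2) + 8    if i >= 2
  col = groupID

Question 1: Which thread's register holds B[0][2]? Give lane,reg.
c: 2->gid=2  r: 0->r8=0,tid=0,i&1=0
L=2*4+0=8  i=0*2+0=0

8,0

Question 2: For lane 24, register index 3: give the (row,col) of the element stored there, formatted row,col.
L=24⇒gr=24>>2=6, th=24&3=0
[3]⇒row 0·2+1+8=9  col gr=6

9,6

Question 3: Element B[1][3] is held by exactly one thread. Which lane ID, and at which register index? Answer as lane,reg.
c=3->g=3  r=1->rb=0,t=0,b0=1
L=3*4+0=12  i=0*2+1=1

12,1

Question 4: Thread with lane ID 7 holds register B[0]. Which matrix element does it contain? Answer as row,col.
6,1

lane 7→7/4=1, 7 mod 4=3
i=0  r:2·3+0+0→6  c:1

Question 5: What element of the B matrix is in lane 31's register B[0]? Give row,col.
lane 31→31/4=7, 31 mod 4=3
i=0  r:2·3+0+0→6  c:7

6,7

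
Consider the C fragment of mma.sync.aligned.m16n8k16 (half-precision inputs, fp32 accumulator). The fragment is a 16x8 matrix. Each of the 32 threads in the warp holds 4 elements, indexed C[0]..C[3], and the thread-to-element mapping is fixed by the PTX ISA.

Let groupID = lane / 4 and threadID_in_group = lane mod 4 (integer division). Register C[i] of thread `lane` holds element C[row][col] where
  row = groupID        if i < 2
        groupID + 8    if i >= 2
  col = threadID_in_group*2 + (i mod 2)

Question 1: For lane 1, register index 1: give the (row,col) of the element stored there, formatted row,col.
L=1⇒gr=1>>2=0, th=1&3=1
[1]⇒row 0+0=0  col 1·2+1=3

0,3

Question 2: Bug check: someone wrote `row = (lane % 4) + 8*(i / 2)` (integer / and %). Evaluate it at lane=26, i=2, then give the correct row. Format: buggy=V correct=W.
buggy=10 correct=14

`(lane % 4) + 8*(i / 2)`[26,2]⇒10
lane 26: gr=6 (26/4), th=2 (26%4)
i=2: r=6+8=14, c=2*2+0=4
row: 10 vs 14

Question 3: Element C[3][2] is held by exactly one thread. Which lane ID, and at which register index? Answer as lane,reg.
13,0

r=3->g=3,rb=0  c=2->t=1,b0=0
L=3*4+1=13  i=0*2+0=0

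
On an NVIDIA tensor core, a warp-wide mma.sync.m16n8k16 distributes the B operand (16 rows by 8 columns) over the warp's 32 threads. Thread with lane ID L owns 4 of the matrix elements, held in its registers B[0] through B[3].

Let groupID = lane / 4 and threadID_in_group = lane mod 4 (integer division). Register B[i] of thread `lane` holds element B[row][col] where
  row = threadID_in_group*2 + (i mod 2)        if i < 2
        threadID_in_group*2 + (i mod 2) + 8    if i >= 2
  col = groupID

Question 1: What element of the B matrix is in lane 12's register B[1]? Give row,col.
L=12->gid=12>>2=3, tid=12&3=0
[1]->row 0·2+1+0=1  col gid=3

1,3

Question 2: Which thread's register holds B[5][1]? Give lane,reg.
c=1→G=1  r=5→rhi=0,T=2,p=1
L=1*4+2=6  i=0*2+1=1

6,1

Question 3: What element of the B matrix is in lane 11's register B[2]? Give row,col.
14,2

lane 11: gid=2 (11/4), tid=3 (11%4)
i=2: r=3*2+0+8=14, c=gid=2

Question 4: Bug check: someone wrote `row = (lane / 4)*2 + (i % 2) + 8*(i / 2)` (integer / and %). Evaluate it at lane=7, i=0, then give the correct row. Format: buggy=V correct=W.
buggy=2 correct=6

`(lane / 4)*2 + (i % 2) + 8*(i / 2)`[7,0]→2
lane 7: G=1 (7/4), T=3 (7%4)
i=0: r=3*2+0+0=6, c=G=1
row: 2 vs 6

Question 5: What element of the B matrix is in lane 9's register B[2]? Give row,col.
10,2

L=9->g=9>>2=2, t=9&3=1
[2]->row 1·2+0+8=10  col g=2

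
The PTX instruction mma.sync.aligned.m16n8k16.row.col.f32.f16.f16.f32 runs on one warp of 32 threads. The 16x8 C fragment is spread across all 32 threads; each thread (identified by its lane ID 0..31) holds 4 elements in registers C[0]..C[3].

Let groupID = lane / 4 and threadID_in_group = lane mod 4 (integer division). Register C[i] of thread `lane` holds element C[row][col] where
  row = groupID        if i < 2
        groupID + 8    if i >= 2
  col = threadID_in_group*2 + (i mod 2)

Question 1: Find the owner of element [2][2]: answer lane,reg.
r=2⇒gr=2,Rb=0  c=2⇒th=1,odd=0
L=2*4+1=9  i=0*2+0=0

9,0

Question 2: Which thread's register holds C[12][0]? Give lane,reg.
16,2

r=12->g=4,rb=1  c=0->t=0,b0=0
L=4*4+0=16  i=1*2+0=2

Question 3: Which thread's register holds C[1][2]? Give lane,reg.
r=1→G=1,rhi=0  c=2→T=1,p=0
L=1*4+1=5  i=0*2+0=0

5,0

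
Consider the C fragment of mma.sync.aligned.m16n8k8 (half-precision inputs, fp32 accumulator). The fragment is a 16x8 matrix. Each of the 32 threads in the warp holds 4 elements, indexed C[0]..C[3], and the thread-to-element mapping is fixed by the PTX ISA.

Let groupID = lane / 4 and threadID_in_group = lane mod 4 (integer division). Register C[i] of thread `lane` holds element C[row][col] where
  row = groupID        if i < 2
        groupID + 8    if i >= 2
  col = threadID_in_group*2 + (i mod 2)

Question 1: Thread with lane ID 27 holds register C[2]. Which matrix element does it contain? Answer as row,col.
14,6

lane 27: gid=6 (27/4), tid=3 (27%4)
i=2: r=6+8=14, c=3*2+0=6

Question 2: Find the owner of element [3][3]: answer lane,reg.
13,1

r=3⇒gr=3,Rb=0  c=3⇒th=1,odd=1
L=3*4+1=13  i=0*2+1=1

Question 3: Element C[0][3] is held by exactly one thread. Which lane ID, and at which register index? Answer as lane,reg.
1,1

r=0->g=0,rb=0  c=3->t=1,b0=1
L=0*4+1=1  i=0*2+1=1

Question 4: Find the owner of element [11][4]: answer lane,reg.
14,2

r=11->g=3,rb=1  c=4->t=2,b0=0
L=3*4+2=14  i=1*2+0=2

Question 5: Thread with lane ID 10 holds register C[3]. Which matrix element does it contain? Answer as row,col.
10,5

10: G=2,T=2
[3] (2+8,2*2+1) = (10,5)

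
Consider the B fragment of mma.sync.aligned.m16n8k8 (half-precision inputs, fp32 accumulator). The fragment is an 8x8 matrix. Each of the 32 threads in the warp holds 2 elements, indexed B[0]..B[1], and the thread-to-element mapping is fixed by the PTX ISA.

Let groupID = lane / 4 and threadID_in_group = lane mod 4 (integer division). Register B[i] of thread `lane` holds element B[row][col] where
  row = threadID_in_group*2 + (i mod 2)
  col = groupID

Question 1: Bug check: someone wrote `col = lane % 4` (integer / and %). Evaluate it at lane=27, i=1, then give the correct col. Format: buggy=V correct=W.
buggy=3 correct=6

`lane % 4`[27,1]->3
lane 27: gid=6 (27/4), tid=3 (27%4)
i=1: r=3*2+1=7, c=gid=6
col: 3 vs 6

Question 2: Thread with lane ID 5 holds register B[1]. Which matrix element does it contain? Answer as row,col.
3,1

L=5=>grp=5>>2=1, tig=5&3=1
[1]=>row 1·2+1=3  col grp=1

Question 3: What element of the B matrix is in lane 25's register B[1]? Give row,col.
3,6

lane 25->25/4=6, 25 mod 4=1
i=1  r:2·1+1->3  c:6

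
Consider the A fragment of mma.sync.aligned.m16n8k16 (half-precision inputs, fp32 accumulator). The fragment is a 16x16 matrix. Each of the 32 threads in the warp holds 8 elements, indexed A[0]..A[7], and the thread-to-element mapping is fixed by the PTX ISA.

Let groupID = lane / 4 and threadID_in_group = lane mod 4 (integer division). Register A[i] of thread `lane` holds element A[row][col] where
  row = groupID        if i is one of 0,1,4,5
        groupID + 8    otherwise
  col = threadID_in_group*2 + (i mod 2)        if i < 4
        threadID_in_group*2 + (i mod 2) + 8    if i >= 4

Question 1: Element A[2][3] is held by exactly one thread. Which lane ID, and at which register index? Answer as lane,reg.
r=2→G=2,rhi=0  c=3→chi=0,T=1,p=1
L=2*4+1=9  i=0*4+0*2+1=1

9,1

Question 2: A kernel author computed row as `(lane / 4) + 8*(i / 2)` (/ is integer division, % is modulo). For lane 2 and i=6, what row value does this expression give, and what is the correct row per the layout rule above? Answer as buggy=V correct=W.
`(lane / 4) + 8*(i / 2)`[2,6]→24
2: G=0,T=2
[6] (0+8,2*2+0+8) = (8,12)
row: 24 vs 8

buggy=24 correct=8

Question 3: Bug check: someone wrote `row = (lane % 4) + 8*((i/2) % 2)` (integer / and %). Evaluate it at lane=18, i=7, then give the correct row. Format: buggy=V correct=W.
buggy=10 correct=12

`(lane % 4) + 8*((i/2) % 2)`[18,7]⇒10
lane 18: gr=4 (18/4), th=2 (18%4)
i=7: r=4+8=12, c=2*2+1+8=13
row: 10 vs 12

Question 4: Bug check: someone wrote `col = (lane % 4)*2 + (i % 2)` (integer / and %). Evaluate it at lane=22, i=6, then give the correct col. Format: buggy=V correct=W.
buggy=4 correct=12

`(lane % 4)*2 + (i % 2)`[22,6]⇒4
lane 22⇒22/4=5, 22 mod 4=2
i=6  r:5+8⇒13  c:2·2+0+8⇒12
col: 4 vs 12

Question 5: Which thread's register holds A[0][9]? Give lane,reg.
0,5

r: 0->gid=0,r8=0  c: 9->c8=1,tid=0,i&1=1
L=0*4+0=0  i=1*4+0*2+1=5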